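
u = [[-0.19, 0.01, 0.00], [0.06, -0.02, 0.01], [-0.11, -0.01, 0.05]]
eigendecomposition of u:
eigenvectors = [[0.87, 0.01, 0.06], [-0.32, 0.15, 0.97], [0.38, 0.99, 0.25]]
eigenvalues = [-0.19, 0.05, -0.01]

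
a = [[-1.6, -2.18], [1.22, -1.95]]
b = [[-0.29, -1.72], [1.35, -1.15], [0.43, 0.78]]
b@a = [[-1.63, 3.99], [-3.56, -0.70], [0.26, -2.46]]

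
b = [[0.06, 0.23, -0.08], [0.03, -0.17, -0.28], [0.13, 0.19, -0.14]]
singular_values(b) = [0.36, 0.33, 0.04]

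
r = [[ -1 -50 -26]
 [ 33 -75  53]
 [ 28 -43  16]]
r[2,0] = 28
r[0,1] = -50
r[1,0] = 33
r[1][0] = 33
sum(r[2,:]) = 1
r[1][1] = -75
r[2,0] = 28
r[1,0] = 33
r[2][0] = 28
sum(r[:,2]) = 43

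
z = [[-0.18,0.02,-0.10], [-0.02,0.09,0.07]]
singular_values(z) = [0.21, 0.12]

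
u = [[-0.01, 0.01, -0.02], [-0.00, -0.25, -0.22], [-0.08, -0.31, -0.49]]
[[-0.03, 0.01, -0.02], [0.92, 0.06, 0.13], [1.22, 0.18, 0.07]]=u@[[-0.95,  -0.56,  0.37], [-3.68,  -0.01,  -0.75], [-0.01,  -0.27,  0.27]]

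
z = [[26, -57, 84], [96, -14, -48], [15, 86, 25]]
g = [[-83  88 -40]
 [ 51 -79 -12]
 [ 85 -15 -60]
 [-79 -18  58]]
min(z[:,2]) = -48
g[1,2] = -12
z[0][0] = 26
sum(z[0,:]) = 53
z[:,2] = [84, -48, 25]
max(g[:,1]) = 88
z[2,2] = 25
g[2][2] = -60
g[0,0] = -83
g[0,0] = -83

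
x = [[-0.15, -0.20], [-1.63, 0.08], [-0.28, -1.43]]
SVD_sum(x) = [[-0.20, -0.08], [-1.39, -0.54], [-0.72, -0.28]] + [[0.05, -0.12], [-0.24, 0.62], [0.44, -1.15]]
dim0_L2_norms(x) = [1.66, 1.45]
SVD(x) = [[-0.12, 0.09], [-0.88, -0.47], [-0.46, 0.88]] @ diag([1.6949755742160484, 1.4057587996562482]) @ [[0.93, 0.36], [0.36, -0.93]]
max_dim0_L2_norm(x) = 1.66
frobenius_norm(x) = 2.20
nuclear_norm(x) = 3.10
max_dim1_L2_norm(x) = 1.63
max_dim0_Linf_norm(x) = 1.63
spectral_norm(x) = 1.69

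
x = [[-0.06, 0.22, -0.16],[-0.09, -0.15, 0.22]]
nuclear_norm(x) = 0.50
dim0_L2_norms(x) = [0.11, 0.27, 0.27]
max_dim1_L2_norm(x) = 0.28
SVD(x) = [[-0.7, 0.71], [0.71, 0.70]] @ diag([0.37563799215829463, 0.12448332758761302]) @ [[-0.06, -0.7, 0.72], [-0.85, 0.41, 0.33]]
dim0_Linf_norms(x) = [0.09, 0.22, 0.22]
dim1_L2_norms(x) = [0.28, 0.28]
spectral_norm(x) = 0.38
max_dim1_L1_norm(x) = 0.46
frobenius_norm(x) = 0.40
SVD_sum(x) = [[0.02, 0.18, -0.19], [-0.02, -0.19, 0.19]] + [[-0.08, 0.04, 0.03], [-0.07, 0.04, 0.03]]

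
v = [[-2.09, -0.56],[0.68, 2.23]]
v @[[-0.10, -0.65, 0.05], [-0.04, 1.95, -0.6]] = [[0.23, 0.27, 0.23], [-0.16, 3.91, -1.3]]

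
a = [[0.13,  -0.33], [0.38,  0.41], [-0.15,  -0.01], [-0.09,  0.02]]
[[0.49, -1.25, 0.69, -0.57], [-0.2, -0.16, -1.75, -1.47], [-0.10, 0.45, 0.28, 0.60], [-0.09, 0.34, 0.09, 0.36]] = a @ [[0.75, -3.17, -1.66, -4.01], [-1.18, 2.55, -2.74, 0.14]]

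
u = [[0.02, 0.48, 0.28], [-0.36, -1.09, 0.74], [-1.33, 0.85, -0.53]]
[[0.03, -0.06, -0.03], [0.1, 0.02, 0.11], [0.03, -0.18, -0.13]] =u @ [[-0.06, 0.10, 0.03], [0.0, -0.09, -0.08], [0.10, -0.06, 0.04]]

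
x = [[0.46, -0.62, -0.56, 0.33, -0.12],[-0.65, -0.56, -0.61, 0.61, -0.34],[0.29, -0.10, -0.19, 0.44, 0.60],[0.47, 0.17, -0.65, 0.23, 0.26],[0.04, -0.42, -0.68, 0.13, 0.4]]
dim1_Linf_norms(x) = [0.62, 0.65, 0.6, 0.65, 0.68]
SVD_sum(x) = [[0.09, -0.42, -0.65, 0.41, 0.12], [0.09, -0.42, -0.65, 0.4, 0.12], [0.05, -0.24, -0.36, 0.23, 0.06], [0.06, -0.28, -0.43, 0.27, 0.08], [0.08, -0.39, -0.60, 0.37, 0.11]] + [[0.06, 0.02, -0.0, -0.01, 0.05], [-0.66, -0.27, 0.05, 0.09, -0.51], [0.37, 0.15, -0.03, -0.05, 0.29], [0.42, 0.17, -0.03, -0.06, 0.33], [0.12, 0.05, -0.01, -0.02, 0.09]] + [[0.28, -0.13, -0.02, -0.13, -0.32], [-0.10, 0.04, 0.01, 0.04, 0.11], [-0.2, 0.09, 0.01, 0.09, 0.22], [0.01, -0.01, -0.0, -0.01, -0.01], [-0.09, 0.04, 0.01, 0.04, 0.10]] + [[0.02,-0.11,0.1,0.02,0.05], [-0.01,0.05,-0.05,-0.01,-0.02], [0.03,-0.16,0.14,0.03,0.07], [-0.04,0.25,-0.22,-0.05,-0.11], [0.0,-0.02,0.01,0.0,0.01]] + [[0.01, 0.01, 0.01, 0.04, -0.01], [0.02, 0.03, 0.03, 0.08, -0.03], [0.04, 0.06, 0.05, 0.14, -0.05], [0.02, 0.03, 0.03, 0.07, -0.03], [-0.07, -0.11, -0.09, -0.27, 0.09]]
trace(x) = 0.34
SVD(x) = [[-0.53,0.07,0.76,-0.35,0.11], [-0.53,-0.75,-0.26,0.17,0.25], [-0.30,0.43,-0.54,-0.51,0.43], [-0.35,0.48,0.03,0.77,0.23], [-0.49,0.13,-0.25,-0.05,-0.83]] @ diag([1.6771837655804058, 1.1742644719082405, 0.604116860784787, 0.45687336825801866, 0.3964430733153273]) @ [[-0.10, 0.48, 0.73, -0.46, -0.13], [0.75, 0.31, -0.06, -0.10, 0.58], [0.61, -0.27, -0.03, -0.28, -0.69], [-0.12, 0.71, -0.61, -0.14, -0.30], [0.22, 0.33, 0.29, 0.83, -0.28]]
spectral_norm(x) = 1.68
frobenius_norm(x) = 2.22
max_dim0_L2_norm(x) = 1.27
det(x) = -0.22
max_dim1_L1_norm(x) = 2.77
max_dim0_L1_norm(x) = 2.69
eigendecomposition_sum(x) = [[-0.18+0.00j, -0.35+0.00j, -0.19+0.00j, 0.26-0.00j, -0.06-0.00j], [(-0.39+0j), -0.74+0.00j, -0.41+0.00j, (0.57-0j), -0.13-0.00j], [(0.02-0j), 0.03-0.00j, 0.02-0.00j, -0.02+0.00j, 0.01+0.00j], [0.14-0.00j, (0.26-0j), 0.15-0.00j, (-0.2+0j), (0.05+0j)], [-0.11+0.00j, -0.20+0.00j, (-0.11+0j), (0.15-0j), -0.04-0.00j]] + [[(0.04-0.01j), -0.03+0.01j, (-0.15+0.01j), (0.03+0.08j), (0.06+0.08j)], [0.04+0.04j, (-0.03-0.02j), -0.12-0.13j, (-0.05+0.09j), (-0.04+0.11j)], [0.01-0.14j, 0.00+0.10j, (-0.09+0.45j), 0.26-0.02j, (0.29-0.1j)], [0.11-0.06j, (-0.08+0.06j), (-0.38+0.16j), 0.15+0.19j, (0.22+0.17j)], [(0.09-0.01j), (-0.06+0.02j), (-0.29+0.01j), (0.05+0.16j), 0.11+0.17j]] + [[(0.04+0.01j), (-0.03-0.01j), (-0.15-0.01j), 0.03-0.08j, 0.06-0.08j], [(0.04-0.04j), -0.03+0.02j, (-0.12+0.13j), (-0.05-0.09j), (-0.04-0.11j)], [0.01+0.14j, 0.00-0.10j, -0.09-0.45j, 0.26+0.02j, 0.29+0.10j], [(0.11+0.06j), (-0.08-0.06j), -0.38-0.16j, (0.15-0.19j), 0.22-0.17j], [(0.09+0.01j), -0.06-0.02j, -0.29-0.01j, (0.05-0.16j), 0.11-0.17j]] + [[(0.54+0j), (-0.22-0j), (-0.07-0j), (-0.02-0j), (-0.14+0j)], [-0.43-0.00j, (0.18+0j), (0.06+0j), 0.01+0.00j, 0.11-0.00j], [0.28+0.00j, (-0.12-0j), (-0.04-0j), -0.01-0.00j, (-0.07+0j)], [(0.02+0j), (-0.01-0j), (-0-0j), -0.00-0.00j, (-0.01+0j)], [0.05+0.00j, (-0.02-0j), (-0.01-0j), -0.00-0.00j, -0.01+0.00j]] + [[0.01-0.00j,(0.01+0j),(-0+0j),0.02+0.00j,-0.04-0.00j], [(0.09-0j),(0.07+0j),-0.02+0.00j,0.14+0.00j,(-0.24-0j)], [-0.03+0.00j,-0.03-0.00j,0.01-0.00j,(-0.05-0j),0.09+0.00j], [0.08-0.00j,0.07+0.00j,(-0.02+0j),0.13+0.00j,-0.23-0.00j], [-0.08+0.00j,(-0.07-0j),0.02-0.00j,-0.13-0.00j,0.24+0.00j]]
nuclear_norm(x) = 4.31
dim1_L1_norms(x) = [2.09, 2.77, 1.62, 1.78, 1.67]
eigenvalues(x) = [(-1.14+0j), (0.18+0.77j), (0.18-0.77j), (0.66+0j), (0.46+0j)]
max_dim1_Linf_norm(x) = 0.68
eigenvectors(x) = [[(0.39+0j), (-0.06-0.2j), (-0.06+0.2j), (0.72+0j), -0.08+0.00j], [0.84+0.00j, (0.15-0.19j), (0.15+0.19j), -0.57+0.00j, (-0.58+0j)], [(-0.04+0j), -0.63+0.00j, -0.63-0.00j, 0.38+0.00j, (0.2+0j)], [-0.30+0.00j, (-0.33-0.48j), -0.33+0.48j, (0.03+0j), (-0.54+0j)], [0.23+0.00j, -0.10-0.39j, (-0.1+0.39j), (0.07+0j), 0.56+0.00j]]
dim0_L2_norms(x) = [0.97, 0.96, 1.27, 0.86, 0.85]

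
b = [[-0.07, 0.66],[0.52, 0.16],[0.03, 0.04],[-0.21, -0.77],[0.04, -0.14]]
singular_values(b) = [1.06, 0.52]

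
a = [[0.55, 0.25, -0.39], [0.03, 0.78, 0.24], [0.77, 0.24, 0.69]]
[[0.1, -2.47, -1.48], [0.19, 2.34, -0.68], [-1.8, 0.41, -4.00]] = a @ [[-1.23, -3.1, -3.7], [0.75, 2.1, -0.24], [-1.50, 3.32, -1.58]]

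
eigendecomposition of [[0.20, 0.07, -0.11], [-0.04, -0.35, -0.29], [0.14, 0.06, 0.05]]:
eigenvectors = [[-0.66+0.00j, -0.66-0.00j, (-0.16+0j)], [0.23-0.36j, 0.23+0.36j, (0.98+0j)], [(-0.41+0.47j), (-0.41-0.47j), -0.10+0.00j]]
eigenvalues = [(0.11+0.12j), (0.11-0.12j), (-0.31+0j)]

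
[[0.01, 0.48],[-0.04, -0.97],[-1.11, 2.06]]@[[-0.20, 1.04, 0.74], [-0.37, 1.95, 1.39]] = [[-0.18, 0.95, 0.67], [0.37, -1.93, -1.38], [-0.54, 2.86, 2.04]]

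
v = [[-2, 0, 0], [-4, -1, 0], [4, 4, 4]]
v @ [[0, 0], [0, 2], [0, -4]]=[[0, 0], [0, -2], [0, -8]]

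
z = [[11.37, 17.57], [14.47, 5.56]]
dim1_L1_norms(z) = [28.94, 20.03]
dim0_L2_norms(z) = [18.4, 18.43]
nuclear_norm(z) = 32.56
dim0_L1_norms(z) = [25.84, 23.13]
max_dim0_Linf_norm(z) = 17.57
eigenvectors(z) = [[0.80,-0.68], [0.6,0.74]]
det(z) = -191.02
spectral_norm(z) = 24.89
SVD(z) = [[-0.82,-0.57], [-0.57,0.82]] @ diag([24.886997844235474, 7.67552202140146]) @ [[-0.71, -0.71], [0.71, -0.71]]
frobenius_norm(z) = 26.04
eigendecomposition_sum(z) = [[14.55, 13.37],  [11.01, 10.13]] + [[-3.18,4.2], [3.46,-4.57]]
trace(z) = 16.93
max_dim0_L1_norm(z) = 25.84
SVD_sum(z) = [[14.46, 14.49], [10.0, 10.02]] + [[-3.09,3.08],[4.47,-4.46]]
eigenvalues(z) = [24.67, -7.74]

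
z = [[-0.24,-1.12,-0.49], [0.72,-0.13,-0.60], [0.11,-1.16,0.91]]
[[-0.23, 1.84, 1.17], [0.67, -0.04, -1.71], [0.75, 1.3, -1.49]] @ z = [[1.51, -1.34, 0.07], [-0.38, 1.24, -1.86], [0.59, 0.72, -2.50]]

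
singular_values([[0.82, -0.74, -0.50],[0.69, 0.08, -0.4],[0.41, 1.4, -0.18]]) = [1.59, 1.32, 0.0]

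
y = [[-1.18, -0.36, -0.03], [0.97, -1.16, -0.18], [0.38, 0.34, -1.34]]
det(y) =-2.373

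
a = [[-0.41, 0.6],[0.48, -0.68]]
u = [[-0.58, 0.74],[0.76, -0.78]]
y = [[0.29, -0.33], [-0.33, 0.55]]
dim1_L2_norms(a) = [0.73, 0.83]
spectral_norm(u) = 1.44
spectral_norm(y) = 0.77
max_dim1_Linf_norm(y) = 0.55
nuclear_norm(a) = 1.11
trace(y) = 0.84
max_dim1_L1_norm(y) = 0.88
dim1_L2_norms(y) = [0.44, 0.64]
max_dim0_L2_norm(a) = 0.91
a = u @ y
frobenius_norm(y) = 0.78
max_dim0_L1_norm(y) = 0.88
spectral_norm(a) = 1.10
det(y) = 0.05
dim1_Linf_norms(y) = [0.33, 0.55]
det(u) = -0.11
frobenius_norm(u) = 1.44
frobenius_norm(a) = 1.10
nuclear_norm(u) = 1.51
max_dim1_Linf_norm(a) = 0.68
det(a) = -0.01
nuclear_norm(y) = 0.84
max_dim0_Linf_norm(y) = 0.55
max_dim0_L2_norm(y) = 0.64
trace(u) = -1.36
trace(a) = -1.09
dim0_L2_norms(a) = [0.63, 0.91]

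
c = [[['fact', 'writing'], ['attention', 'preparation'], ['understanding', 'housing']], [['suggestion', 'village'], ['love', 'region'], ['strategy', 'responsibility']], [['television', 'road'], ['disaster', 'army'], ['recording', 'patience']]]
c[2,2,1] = 'patience'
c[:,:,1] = [['writing', 'preparation', 'housing'], ['village', 'region', 'responsibility'], ['road', 'army', 'patience']]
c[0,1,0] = 'attention'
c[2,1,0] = 'disaster'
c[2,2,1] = 'patience'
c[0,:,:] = [['fact', 'writing'], ['attention', 'preparation'], ['understanding', 'housing']]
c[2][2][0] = 'recording'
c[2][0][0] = 'television'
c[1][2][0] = 'strategy'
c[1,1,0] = 'love'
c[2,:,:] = [['television', 'road'], ['disaster', 'army'], ['recording', 'patience']]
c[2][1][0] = 'disaster'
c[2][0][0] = 'television'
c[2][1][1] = 'army'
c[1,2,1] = 'responsibility'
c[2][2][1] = 'patience'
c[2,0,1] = 'road'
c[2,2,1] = 'patience'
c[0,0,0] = 'fact'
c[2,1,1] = 'army'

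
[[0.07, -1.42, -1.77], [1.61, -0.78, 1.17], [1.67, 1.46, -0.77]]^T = [[0.07,1.61,1.67], [-1.42,-0.78,1.46], [-1.77,1.17,-0.77]]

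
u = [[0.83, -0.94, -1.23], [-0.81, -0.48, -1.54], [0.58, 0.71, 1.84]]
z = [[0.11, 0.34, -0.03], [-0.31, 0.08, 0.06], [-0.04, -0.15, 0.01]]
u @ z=[[0.43, 0.39, -0.09], [0.12, -0.08, -0.02], [-0.23, -0.02, 0.04]]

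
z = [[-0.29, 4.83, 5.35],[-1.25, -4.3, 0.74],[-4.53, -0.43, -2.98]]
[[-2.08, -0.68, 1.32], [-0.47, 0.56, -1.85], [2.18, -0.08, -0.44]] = z @[[-0.18, 0.03, 0.12],[0.08, -0.14, 0.38],[-0.47, -0.0, -0.09]]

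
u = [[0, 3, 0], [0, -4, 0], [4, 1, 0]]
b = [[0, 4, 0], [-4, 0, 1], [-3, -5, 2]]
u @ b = [[-12, 0, 3], [16, 0, -4], [-4, 16, 1]]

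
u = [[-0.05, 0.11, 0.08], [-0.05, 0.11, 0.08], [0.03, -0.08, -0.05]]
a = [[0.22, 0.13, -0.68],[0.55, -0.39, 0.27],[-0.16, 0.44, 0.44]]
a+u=[[0.17,0.24,-0.60],[0.50,-0.28,0.35],[-0.13,0.36,0.39]]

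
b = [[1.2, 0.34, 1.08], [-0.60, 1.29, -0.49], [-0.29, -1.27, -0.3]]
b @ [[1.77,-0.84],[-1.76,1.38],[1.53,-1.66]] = [[3.18, -2.33], [-4.08, 3.10], [1.26, -1.01]]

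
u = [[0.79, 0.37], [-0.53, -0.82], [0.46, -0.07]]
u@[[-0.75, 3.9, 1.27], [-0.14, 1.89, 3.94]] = [[-0.64, 3.78, 2.46], [0.51, -3.62, -3.90], [-0.34, 1.66, 0.31]]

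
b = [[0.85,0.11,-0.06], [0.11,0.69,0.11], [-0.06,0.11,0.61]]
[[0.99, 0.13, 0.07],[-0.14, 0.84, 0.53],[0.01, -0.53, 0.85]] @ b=[[0.85, 0.21, -0.00], [-0.06, 0.62, 0.42], [-0.10, -0.27, 0.46]]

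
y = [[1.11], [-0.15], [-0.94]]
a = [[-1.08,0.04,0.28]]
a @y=[[-1.47]]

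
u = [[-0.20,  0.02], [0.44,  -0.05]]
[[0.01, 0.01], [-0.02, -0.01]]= u@[[-0.05, 0.01], [-0.0, 0.36]]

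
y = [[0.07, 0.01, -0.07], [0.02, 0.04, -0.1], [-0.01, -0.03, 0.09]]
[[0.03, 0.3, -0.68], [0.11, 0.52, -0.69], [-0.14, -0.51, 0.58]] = y @ [[-2.14, -2.36, -4.26], [-4.34, -3.45, -2.17], [-3.26, -7.10, 5.20]]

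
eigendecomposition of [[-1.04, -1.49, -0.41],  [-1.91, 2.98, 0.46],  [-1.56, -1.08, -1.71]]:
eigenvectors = [[0.3, -0.35, -0.28], [-0.95, -0.04, -0.24], [0.11, -0.94, 0.93]]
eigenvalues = [3.53, -2.34, -0.97]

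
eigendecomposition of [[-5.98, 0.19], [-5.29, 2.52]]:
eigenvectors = [[-0.85, -0.02],[-0.53, -1.0]]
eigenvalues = [-5.86, 2.4]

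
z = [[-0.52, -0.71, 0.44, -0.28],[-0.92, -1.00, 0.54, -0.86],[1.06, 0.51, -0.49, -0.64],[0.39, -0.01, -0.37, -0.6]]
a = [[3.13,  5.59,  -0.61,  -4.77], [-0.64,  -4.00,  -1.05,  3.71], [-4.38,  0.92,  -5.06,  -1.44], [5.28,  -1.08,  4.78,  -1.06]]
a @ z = [[-9.28, -8.08, 6.46, -2.43], [4.35, 3.88, -3.3, 2.07], [-4.49, -0.38, 1.58, 4.54], [2.90, -0.22, -0.21, -2.97]]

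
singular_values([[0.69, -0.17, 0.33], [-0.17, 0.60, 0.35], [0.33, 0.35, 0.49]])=[0.97, 0.81, 0.0]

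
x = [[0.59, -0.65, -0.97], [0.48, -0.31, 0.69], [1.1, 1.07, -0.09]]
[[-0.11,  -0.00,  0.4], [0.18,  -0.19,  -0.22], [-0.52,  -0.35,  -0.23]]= x @ [[-0.15, -0.27, -0.07], [-0.31, -0.06, -0.17], [0.23, -0.12, -0.34]]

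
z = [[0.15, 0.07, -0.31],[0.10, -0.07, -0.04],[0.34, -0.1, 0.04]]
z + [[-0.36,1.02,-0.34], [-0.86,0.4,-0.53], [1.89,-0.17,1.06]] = [[-0.21, 1.09, -0.65], [-0.76, 0.33, -0.57], [2.23, -0.27, 1.10]]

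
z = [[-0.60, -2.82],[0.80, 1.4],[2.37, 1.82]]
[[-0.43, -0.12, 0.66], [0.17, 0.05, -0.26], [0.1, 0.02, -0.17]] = z@[[-0.09, -0.03, 0.13], [0.17, 0.05, -0.26]]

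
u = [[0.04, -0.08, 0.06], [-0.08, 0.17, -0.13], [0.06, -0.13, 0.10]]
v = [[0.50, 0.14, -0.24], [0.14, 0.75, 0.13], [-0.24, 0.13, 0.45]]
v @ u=[[-0.01, 0.02, -0.01], [-0.05, 0.10, -0.08], [0.01, -0.02, 0.01]]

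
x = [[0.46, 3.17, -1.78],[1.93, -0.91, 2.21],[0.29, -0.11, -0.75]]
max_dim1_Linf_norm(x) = 3.17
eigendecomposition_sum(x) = [[1.45,1.4,0.17], [0.93,0.90,0.11], [0.1,0.1,0.01]] + [[-1.17, 2.38, -4.93], [1.18, -2.39, 4.94], [0.31, -0.64, 1.32]] + [[0.18, -0.62, 2.98], [-0.17, 0.59, -2.84], [-0.13, 0.43, -2.08]]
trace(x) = -1.20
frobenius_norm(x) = 4.85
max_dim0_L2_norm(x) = 3.3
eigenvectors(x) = [[-0.84, -0.69, -0.65], [-0.54, 0.7, 0.62], [-0.06, 0.19, 0.45]]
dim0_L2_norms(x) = [2.01, 3.3, 2.94]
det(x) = 6.95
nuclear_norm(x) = 7.22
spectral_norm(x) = 4.22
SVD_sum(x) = [[-0.59, 2.49, -2.26], [0.42, -1.79, 1.62], [-0.06, 0.27, -0.24]] + [[1.07,  0.66,  0.45],[1.47,  0.91,  0.62],[-0.06,  -0.04,  -0.03]] + [[-0.02,0.02,0.02], [0.03,-0.03,-0.04], [0.41,-0.34,-0.48]]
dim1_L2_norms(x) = [3.66, 3.07, 0.81]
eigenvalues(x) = [2.36, -2.24, -1.31]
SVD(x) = [[0.81, 0.59, -0.05], [-0.58, 0.81, 0.08], [0.09, -0.03, 1.00]] @ diag([4.221395465494161, 2.276113345686418, 0.7237598783391743]) @ [[-0.17, 0.73, -0.66], [0.8, 0.49, 0.34], [0.57, -0.47, -0.67]]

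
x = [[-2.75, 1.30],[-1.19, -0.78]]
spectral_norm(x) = 3.15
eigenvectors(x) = [[(0.72+0j),(0.72-0j)], [0.55+0.42j,0.55-0.42j]]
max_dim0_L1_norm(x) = 3.94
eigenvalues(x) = [(-1.76+0.76j), (-1.76-0.76j)]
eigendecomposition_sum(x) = [[-1.37-0.76j, 0.65+1.51j],  [(-0.59-1.38j), (-0.39+1.52j)]] + [[(-1.38+0.76j), 0.65-1.51j], [(-0.6+1.38j), (-0.39-1.52j)]]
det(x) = 3.69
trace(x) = -3.53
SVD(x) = [[-0.96, -0.28],[-0.28, 0.96]] @ diag([3.1464533179350687, 1.1733846419888916]) @ [[0.94, -0.33], [-0.33, -0.94]]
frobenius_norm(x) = 3.36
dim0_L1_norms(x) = [3.94, 2.08]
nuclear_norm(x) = 4.32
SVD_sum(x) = [[-2.86, 0.99], [-0.82, 0.29]] + [[0.11,0.31],[-0.37,-1.07]]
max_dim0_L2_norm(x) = 3.0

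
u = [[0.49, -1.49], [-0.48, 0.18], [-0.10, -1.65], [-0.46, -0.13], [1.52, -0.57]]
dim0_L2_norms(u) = [1.73, 2.31]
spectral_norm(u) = 2.45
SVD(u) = [[-0.63, -0.14], [0.15, -0.23], [-0.59, -0.53], [0.03, -0.31], [-0.48, 0.74]] @ diag([2.453796027096029, 1.5159766018668432]) @ [[-0.43, 0.90], [0.9, 0.43]]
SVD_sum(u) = [[0.68, -1.4], [-0.16, 0.33], [0.63, -1.3], [-0.04, 0.07], [0.51, -1.06]] + [[-0.19, -0.09], [-0.32, -0.15], [-0.73, -0.35], [-0.42, -0.2], [1.01, 0.49]]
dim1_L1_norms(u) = [1.98, 0.66, 1.75, 0.59, 2.09]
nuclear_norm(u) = 3.97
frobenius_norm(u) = 2.88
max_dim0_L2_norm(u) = 2.31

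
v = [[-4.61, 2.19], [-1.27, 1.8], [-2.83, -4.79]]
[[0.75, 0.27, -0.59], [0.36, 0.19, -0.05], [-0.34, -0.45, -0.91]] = v @ [[-0.1, -0.01, 0.17], [0.13, 0.1, 0.09]]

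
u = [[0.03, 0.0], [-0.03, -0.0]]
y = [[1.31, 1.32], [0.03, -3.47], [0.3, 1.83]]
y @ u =[[-0.0, 0.0], [0.1, 0.0], [-0.05, 0.0]]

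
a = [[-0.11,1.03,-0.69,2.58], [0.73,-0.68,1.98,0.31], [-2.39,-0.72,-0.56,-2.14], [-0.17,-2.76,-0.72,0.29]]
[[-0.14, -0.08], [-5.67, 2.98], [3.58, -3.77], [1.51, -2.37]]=a @ [[-0.18, 0.99], [0.07, 0.48], [-2.65, 1.28], [-0.80, 0.16]]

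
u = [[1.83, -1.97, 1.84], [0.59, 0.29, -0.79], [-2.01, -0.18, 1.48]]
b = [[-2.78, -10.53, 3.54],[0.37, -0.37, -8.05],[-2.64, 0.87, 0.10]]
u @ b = [[-10.67,  -16.94,  22.52],[0.55,  -7.01,  -0.32],[1.61,  22.52,  -5.52]]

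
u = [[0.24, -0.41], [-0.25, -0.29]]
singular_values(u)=[0.51, 0.34]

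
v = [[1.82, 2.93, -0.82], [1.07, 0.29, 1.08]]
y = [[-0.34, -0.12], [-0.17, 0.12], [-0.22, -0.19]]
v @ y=[[-0.94, 0.29], [-0.65, -0.3]]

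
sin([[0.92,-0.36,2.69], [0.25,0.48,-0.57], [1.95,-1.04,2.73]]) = [[-0.6,0.52,-0.22], [0.41,0.35,-0.20], [-0.06,0.13,-0.88]]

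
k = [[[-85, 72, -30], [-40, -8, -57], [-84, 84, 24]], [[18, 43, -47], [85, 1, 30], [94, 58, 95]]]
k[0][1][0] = -40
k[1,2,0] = 94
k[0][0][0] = -85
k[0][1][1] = -8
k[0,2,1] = 84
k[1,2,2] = 95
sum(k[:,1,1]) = -7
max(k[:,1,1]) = 1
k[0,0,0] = -85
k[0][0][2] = -30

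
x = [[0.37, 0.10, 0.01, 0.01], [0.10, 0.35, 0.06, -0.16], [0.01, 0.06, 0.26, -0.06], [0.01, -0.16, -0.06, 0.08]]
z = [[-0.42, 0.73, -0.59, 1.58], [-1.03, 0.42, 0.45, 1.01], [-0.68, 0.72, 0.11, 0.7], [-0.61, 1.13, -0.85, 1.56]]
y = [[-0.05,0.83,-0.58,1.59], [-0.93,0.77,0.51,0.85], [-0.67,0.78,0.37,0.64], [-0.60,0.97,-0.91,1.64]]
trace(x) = 1.06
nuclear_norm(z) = 4.94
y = x + z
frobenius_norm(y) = 3.52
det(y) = -0.24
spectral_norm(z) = 3.29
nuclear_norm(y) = 5.12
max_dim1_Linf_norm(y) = 1.64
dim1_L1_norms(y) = [3.05, 3.06, 2.46, 4.12]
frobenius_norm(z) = 3.51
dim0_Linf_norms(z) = [1.03, 1.13, 0.85, 1.58]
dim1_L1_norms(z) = [3.32, 2.91, 2.21, 4.15]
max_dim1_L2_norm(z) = 2.19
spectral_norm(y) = 3.22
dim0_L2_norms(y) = [1.29, 1.68, 1.25, 2.52]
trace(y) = 2.73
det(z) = -0.16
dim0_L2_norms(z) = [1.44, 1.58, 1.13, 2.54]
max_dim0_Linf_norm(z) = 1.58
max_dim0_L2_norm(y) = 2.52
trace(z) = 1.67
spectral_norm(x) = 0.51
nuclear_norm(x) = 1.07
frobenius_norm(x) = 0.65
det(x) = -0.00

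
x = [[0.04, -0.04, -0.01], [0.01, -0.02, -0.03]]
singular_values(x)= [0.06, 0.02]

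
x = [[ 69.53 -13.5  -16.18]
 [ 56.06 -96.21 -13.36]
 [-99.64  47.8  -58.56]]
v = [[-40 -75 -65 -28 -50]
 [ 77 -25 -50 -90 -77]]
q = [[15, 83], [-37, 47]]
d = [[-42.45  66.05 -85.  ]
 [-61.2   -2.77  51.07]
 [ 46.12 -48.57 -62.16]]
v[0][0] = -40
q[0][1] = 83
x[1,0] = 56.06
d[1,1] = -2.77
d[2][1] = -48.57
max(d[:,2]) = 51.07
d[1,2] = 51.07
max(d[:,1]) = 66.05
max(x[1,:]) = 56.06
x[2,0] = -99.64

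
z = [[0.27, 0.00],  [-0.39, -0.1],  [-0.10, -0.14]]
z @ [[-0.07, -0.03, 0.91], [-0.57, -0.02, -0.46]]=[[-0.02, -0.01, 0.25], [0.08, 0.01, -0.31], [0.09, 0.01, -0.03]]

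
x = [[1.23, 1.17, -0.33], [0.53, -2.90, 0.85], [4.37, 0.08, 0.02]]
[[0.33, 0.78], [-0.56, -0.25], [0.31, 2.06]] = x @ [[0.07,0.47], [0.14,0.13], [-0.23,-0.14]]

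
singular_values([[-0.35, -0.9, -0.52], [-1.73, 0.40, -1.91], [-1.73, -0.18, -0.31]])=[3.04, 1.05, 0.89]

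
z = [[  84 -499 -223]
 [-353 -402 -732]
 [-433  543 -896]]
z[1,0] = -353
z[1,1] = -402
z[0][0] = 84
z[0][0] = 84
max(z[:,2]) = -223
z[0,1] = -499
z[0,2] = -223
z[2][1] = 543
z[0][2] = -223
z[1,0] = -353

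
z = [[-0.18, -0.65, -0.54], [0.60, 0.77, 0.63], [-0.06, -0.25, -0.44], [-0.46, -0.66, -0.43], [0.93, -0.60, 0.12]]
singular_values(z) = [1.75, 1.13, 0.27]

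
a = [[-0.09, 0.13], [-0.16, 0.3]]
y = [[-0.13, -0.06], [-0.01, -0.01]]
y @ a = [[0.02, -0.03], [0.00, -0.00]]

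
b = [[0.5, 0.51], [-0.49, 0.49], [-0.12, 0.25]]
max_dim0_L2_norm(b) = 0.75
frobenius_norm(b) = 1.03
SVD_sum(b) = [[-0.09,  0.37], [-0.14,  0.58], [-0.06,  0.26]] + [[0.59, 0.14], [-0.35, -0.09], [-0.06, -0.01]]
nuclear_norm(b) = 1.46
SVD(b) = [[-0.50, 0.86], [-0.79, -0.51], [-0.36, -0.08]] @ diag([0.7525851762640083, 0.707683228900948]) @ [[0.24, -0.97], [0.97, 0.24]]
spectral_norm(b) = 0.75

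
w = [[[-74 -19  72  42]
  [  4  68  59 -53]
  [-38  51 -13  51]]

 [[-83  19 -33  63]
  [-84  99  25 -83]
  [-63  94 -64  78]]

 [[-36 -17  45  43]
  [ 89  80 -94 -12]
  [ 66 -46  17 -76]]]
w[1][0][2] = -33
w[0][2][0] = -38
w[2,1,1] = 80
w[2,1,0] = 89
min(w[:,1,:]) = -94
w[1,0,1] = 19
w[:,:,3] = [[42, -53, 51], [63, -83, 78], [43, -12, -76]]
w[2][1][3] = -12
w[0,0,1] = -19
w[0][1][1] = 68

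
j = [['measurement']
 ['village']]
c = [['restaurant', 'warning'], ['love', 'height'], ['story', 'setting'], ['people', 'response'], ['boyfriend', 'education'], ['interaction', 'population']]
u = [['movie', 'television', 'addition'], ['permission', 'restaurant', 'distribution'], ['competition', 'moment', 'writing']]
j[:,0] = ['measurement', 'village']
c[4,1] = 'education'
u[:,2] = ['addition', 'distribution', 'writing']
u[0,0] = 'movie'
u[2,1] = 'moment'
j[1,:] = ['village']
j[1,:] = ['village']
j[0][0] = 'measurement'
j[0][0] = 'measurement'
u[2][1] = 'moment'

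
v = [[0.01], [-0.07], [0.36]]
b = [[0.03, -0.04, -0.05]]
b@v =[[-0.01]]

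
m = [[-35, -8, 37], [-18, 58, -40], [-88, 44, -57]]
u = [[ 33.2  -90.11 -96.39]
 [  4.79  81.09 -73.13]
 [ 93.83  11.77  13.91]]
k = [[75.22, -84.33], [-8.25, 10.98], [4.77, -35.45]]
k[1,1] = 10.98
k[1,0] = -8.25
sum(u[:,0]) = 131.82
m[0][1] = -8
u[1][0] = 4.79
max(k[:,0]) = 75.22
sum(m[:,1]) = 94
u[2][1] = 11.77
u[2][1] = 11.77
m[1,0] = -18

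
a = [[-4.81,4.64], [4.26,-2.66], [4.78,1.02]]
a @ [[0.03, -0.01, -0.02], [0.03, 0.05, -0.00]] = [[-0.01,0.28,0.10], [0.05,-0.18,-0.09], [0.17,0.00,-0.10]]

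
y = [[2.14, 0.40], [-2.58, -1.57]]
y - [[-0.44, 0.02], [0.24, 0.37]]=[[2.58, 0.38], [-2.82, -1.94]]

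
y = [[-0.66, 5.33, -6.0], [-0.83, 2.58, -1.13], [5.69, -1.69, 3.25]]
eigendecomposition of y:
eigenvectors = [[(-0.73+0j), (-0.73-0j), (0.03+0j)],[-0.14-0.05j, (-0.14+0.05j), 0.75+0.00j],[(0.18+0.64j), 0.18-0.64j, 0.66+0.00j]]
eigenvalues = [(1.8+5.68j), (1.8-5.68j), (1.56+0j)]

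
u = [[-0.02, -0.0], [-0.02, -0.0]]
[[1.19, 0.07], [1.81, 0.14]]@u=[[-0.03,0.00], [-0.04,0.0]]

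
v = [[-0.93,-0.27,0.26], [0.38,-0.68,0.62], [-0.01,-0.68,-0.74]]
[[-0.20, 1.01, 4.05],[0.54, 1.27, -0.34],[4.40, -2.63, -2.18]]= v @ [[0.34, -0.43, -3.84], [-3.28, 0.62, 0.59], [-2.94, 2.99, 2.46]]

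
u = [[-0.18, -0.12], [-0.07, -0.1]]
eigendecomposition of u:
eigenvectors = [[-0.89,0.65], [-0.45,-0.76]]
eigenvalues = [-0.24, -0.04]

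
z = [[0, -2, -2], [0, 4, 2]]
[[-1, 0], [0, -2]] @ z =[[0, 2, 2], [0, -8, -4]]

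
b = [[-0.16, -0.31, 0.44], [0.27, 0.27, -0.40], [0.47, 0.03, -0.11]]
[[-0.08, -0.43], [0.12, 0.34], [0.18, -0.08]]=b @ [[0.46,-0.39],[0.72,0.36],[0.49,-0.86]]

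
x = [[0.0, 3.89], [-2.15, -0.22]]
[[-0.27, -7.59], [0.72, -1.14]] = x @ [[-0.33, 0.73], [-0.07, -1.95]]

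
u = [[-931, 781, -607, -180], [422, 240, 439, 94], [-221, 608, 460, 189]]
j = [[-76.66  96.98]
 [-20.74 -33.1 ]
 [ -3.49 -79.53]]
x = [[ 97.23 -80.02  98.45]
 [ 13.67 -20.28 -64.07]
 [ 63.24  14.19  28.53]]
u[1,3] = 94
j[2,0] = -3.49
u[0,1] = 781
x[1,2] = -64.07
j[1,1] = -33.1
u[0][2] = -607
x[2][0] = 63.24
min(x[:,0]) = 13.67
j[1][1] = -33.1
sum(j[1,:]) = -53.84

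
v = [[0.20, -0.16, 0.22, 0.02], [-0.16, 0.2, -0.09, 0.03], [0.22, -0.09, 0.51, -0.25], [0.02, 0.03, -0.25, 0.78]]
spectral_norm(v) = 0.96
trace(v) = 1.69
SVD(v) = [[-0.17,0.54,0.24,0.78], [0.13,-0.35,-0.77,0.51], [-0.56,0.53,-0.55,-0.32], [0.80,0.55,-0.20,-0.14]] @ diag([0.9557484026589265, 0.5377507041793667, 0.19407025263062427, 0.002430640531082368]) @ [[-0.17, 0.13, -0.56, 0.80], [0.54, -0.35, 0.53, 0.55], [0.24, -0.77, -0.55, -0.2], [0.78, 0.51, -0.32, -0.14]]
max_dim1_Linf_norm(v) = 0.78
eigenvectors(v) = [[0.17, -0.54, -0.78, -0.24],[-0.13, 0.35, -0.51, 0.77],[0.56, -0.53, 0.32, 0.55],[-0.8, -0.55, 0.14, 0.2]]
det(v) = 0.00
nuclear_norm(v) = 1.69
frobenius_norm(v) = 1.11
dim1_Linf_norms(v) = [0.22, 0.2, 0.51, 0.78]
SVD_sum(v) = [[0.03,  -0.02,  0.09,  -0.13], [-0.02,  0.02,  -0.07,  0.1], [0.09,  -0.07,  0.3,  -0.43], [-0.13,  0.10,  -0.43,  0.61]] + [[0.16,-0.1,0.16,0.16],[-0.10,0.07,-0.10,-0.1],[0.16,-0.1,0.15,0.16],[0.16,-0.1,0.16,0.16]] + [[0.01, -0.04, -0.03, -0.01], [-0.04, 0.12, 0.08, 0.03], [-0.03, 0.08, 0.06, 0.02], [-0.01, 0.03, 0.02, 0.01]] + [[0.00,0.00,-0.00,-0.00], [0.00,0.00,-0.00,-0.00], [-0.00,-0.0,0.0,0.0], [-0.0,-0.0,0.0,0.00]]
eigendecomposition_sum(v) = [[0.03, -0.02, 0.09, -0.13], [-0.02, 0.02, -0.07, 0.10], [0.09, -0.07, 0.3, -0.43], [-0.13, 0.1, -0.43, 0.61]] + [[0.16, -0.1, 0.16, 0.16], [-0.10, 0.07, -0.10, -0.1], [0.16, -0.10, 0.15, 0.16], [0.16, -0.1, 0.16, 0.16]] + [[0.0, 0.0, -0.00, -0.00], [0.0, 0.0, -0.0, -0.00], [-0.00, -0.0, 0.00, 0.00], [-0.00, -0.0, 0.00, 0.00]] + [[0.01,-0.04,-0.03,-0.01], [-0.04,0.12,0.08,0.03], [-0.03,0.08,0.06,0.02], [-0.01,0.03,0.02,0.01]]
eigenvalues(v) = [0.96, 0.54, 0.0, 0.19]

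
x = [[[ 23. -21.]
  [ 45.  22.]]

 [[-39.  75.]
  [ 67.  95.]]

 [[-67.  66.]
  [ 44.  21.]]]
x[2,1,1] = 21.0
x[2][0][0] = -67.0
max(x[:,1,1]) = 95.0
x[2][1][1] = 21.0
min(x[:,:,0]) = -67.0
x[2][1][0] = 44.0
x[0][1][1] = 22.0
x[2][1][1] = 21.0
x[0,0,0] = 23.0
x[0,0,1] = -21.0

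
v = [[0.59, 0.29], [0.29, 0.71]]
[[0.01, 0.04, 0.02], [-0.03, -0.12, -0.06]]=v @ [[0.05, 0.19, 0.1], [-0.06, -0.24, -0.13]]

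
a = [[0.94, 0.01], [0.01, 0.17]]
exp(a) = [[2.56, 0.02], [0.02, 1.19]]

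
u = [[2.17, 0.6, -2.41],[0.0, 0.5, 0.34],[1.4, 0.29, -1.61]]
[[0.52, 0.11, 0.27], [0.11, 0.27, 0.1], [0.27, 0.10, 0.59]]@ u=[[1.51,  0.45,  -1.65],[0.38,  0.23,  -0.33],[1.41,  0.38,  -1.57]]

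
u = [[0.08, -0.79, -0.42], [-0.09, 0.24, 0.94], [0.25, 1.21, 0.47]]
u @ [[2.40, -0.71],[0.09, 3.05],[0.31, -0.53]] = [[-0.01, -2.24], [0.1, 0.30], [0.85, 3.26]]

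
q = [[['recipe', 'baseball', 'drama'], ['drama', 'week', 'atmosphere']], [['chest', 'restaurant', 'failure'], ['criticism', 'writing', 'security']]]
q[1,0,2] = 'failure'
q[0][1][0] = 'drama'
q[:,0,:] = [['recipe', 'baseball', 'drama'], ['chest', 'restaurant', 'failure']]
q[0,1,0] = 'drama'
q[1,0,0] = 'chest'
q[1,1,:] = ['criticism', 'writing', 'security']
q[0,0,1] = 'baseball'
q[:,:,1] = [['baseball', 'week'], ['restaurant', 'writing']]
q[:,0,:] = [['recipe', 'baseball', 'drama'], ['chest', 'restaurant', 'failure']]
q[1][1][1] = 'writing'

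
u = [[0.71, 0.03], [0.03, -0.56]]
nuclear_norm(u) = 1.27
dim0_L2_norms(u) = [0.71, 0.56]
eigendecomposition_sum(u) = [[0.71, 0.02], [0.02, 0.00]] + [[-0.0,0.01],[0.01,-0.56]]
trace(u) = 0.15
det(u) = -0.40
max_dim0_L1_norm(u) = 0.74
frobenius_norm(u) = 0.91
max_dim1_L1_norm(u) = 0.74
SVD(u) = [[-1.00,-0.02], [-0.02,1.00]] @ diag([0.7107082664241515, 0.5607082664241516]) @ [[-1.0, -0.02], [0.02, -1.00]]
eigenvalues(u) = [0.71, -0.56]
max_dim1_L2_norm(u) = 0.71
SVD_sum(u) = [[0.71, 0.02], [0.02, 0.00]] + [[-0.0, 0.01], [0.01, -0.56]]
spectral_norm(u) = 0.71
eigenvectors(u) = [[1.00,-0.02], [0.02,1.0]]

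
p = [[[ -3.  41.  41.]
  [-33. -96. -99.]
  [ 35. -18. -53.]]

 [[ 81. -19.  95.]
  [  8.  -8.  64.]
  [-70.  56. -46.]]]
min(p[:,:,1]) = -96.0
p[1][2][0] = -70.0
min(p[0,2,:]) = -53.0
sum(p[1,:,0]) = 19.0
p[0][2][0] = 35.0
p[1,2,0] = -70.0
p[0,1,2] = -99.0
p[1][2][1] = 56.0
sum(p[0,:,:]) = -185.0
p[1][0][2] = 95.0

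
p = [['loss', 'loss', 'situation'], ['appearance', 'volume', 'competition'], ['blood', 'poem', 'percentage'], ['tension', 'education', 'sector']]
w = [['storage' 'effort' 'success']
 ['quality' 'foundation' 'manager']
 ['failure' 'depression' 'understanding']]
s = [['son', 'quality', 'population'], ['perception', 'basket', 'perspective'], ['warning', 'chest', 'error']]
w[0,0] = 'storage'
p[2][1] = 'poem'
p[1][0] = 'appearance'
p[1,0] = 'appearance'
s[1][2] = 'perspective'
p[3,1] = 'education'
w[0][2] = 'success'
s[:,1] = ['quality', 'basket', 'chest']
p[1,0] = 'appearance'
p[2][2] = 'percentage'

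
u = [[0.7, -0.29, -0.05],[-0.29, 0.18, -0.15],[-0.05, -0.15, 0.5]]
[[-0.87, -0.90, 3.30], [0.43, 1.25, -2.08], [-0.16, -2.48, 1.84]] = u@[[-2.63, -1.23, 4.56], [-3.08, 0.97, -1.03], [-1.51, -4.79, 3.82]]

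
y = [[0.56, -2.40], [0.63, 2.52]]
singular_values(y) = [3.48, 0.84]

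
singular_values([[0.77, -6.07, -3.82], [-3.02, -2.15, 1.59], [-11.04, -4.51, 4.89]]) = [13.48, 7.24, 0.54]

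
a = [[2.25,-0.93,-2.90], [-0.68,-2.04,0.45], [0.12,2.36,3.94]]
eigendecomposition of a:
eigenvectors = [[-0.04, 0.98, -0.83], [0.93, -0.15, 0.13], [-0.36, 0.12, 0.55]]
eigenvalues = [-2.18, 2.03, 4.31]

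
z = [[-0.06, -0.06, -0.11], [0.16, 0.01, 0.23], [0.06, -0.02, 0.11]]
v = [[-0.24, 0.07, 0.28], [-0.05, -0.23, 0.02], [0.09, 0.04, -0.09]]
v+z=[[-0.30,0.01,0.17], [0.11,-0.22,0.25], [0.15,0.02,0.02]]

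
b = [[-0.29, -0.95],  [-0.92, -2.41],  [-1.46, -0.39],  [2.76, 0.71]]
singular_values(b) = [3.78, 1.93]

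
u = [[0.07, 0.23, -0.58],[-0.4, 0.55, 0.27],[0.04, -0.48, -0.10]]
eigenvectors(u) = [[(0.81+0j), (0.05-0.63j), 0.05+0.63j], [(0.23+0j), (0.64+0j), (0.64-0j)], [0.53+0.00j, -0.32+0.29j, (-0.32-0.29j)]]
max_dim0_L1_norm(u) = 1.26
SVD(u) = [[-0.07, -0.98, 0.20], [0.85, 0.05, 0.53], [-0.53, 0.20, 0.83]] @ diag([0.8547032568485119, 0.6382946894939139, 0.18347270122940387]) @ [[-0.43,  0.82,  0.38], [-0.12,  -0.47,  0.88], [-0.9,  -0.33,  -0.3]]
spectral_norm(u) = 0.85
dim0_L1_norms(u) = [0.51, 1.26, 0.95]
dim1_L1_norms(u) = [0.88, 1.22, 0.62]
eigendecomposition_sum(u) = [[(-0.09-0j), -0.09+0.00j, (-0.2+0j)], [-0.03-0.00j, (-0.03+0j), -0.05+0.00j], [(-0.06-0j), -0.06+0.00j, -0.13+0.00j]] + [[(0.08+0.19j), (0.16-0.27j), (-0.19-0.17j)], [-0.19+0.10j, 0.29+0.14j, 0.16-0.21j], [0.05-0.13j, -0.21+0.06j, 0.01+0.18j]] + [[0.08-0.19j, 0.16+0.27j, -0.19+0.17j], [(-0.19-0.1j), (0.29-0.14j), (0.16+0.21j)], [(0.05+0.13j), (-0.21-0.06j), (0.01-0.18j)]]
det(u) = -0.10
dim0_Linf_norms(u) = [0.4, 0.55, 0.58]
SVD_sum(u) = [[0.03, -0.05, -0.02],[-0.31, 0.6, 0.27],[0.19, -0.37, -0.17]] + [[0.08,0.29,-0.55], [-0.0,-0.01,0.03], [-0.02,-0.06,0.11]] + [[-0.03, -0.01, -0.01],  [-0.09, -0.03, -0.03],  [-0.14, -0.05, -0.05]]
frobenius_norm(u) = 1.08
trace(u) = 0.52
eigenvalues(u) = [(-0.24+0j), (0.38+0.51j), (0.38-0.51j)]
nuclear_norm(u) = 1.68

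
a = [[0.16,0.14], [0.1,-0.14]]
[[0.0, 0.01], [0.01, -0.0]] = a@ [[0.03, 0.04], [-0.03, 0.03]]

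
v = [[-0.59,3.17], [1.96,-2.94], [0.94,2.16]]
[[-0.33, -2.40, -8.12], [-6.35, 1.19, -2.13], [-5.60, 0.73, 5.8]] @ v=[[-12.14, -11.53], [4.08, -28.23], [10.19, -7.37]]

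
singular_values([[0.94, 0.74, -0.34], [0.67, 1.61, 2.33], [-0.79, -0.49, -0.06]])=[2.99, 1.38, 0.16]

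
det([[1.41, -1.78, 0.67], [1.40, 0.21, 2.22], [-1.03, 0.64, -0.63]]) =1.056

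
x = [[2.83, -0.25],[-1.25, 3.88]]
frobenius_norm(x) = 4.97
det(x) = 10.67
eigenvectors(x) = [[-0.72, 0.19], [-0.70, -0.98]]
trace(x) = 6.71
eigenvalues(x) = [2.59, 4.12]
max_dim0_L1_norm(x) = 4.13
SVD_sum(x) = [[0.9,-1.45], [-2.08,3.37]] + [[1.93, 1.2], [0.83, 0.51]]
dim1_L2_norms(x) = [2.84, 4.08]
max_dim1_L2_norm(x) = 4.08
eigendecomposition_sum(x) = [[2.18, 0.42], [2.11, 0.41]] + [[0.65,-0.67], [-3.36,3.47]]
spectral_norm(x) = 4.31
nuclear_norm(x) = 6.78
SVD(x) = [[-0.39, 0.92], [0.92, 0.39]] @ diag([4.307544884206026, 2.476561541845971]) @ [[-0.53, 0.85],[0.85, 0.53]]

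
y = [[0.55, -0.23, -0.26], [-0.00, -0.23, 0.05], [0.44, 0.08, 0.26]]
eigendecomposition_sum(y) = [[(0.28+0.06j), -0.09+0.05j, (-0.13+0.18j)],  [0.01-0.02j, 0.00+0.01j, (0.02+0.01j)],  [(0.22-0.28j), 0.00+0.13j, 0.13+0.24j]] + [[0.28-0.06j, (-0.09-0.05j), (-0.13-0.18j)], [0.01+0.02j, 0.00-0.01j, 0.02-0.01j], [0.22+0.28j, 0.00-0.13j, 0.13-0.24j]] + [[-0.00+0.00j, (-0.04+0j), 0j],[(-0.01+0j), (-0.24+0j), 0.02+0.00j],[0.00-0.00j, (0.08-0j), -0.01-0.00j]]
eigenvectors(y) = [[(0.26+0.56j), (0.26-0.56j), 0.17+0.00j], [(0.05-0.02j), 0.05+0.02j, (0.94+0j)], [(0.78+0j), 0.78-0.00j, -0.30+0.00j]]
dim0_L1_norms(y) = [0.99, 0.54, 0.57]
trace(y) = 0.58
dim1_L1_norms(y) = [1.04, 0.28, 0.78]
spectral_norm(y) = 0.72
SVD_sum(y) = [[0.59, -0.14, -0.07], [0.05, -0.01, -0.01], [0.36, -0.09, -0.04]] + [[-0.05, -0.11, -0.17], [-0.02, -0.05, -0.07], [0.08, 0.19, 0.29]] + [[0.00, 0.03, -0.02], [-0.03, -0.17, 0.12], [-0.00, -0.02, 0.02]]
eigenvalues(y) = [(0.41+0.32j), (0.41-0.32j), (-0.25+0j)]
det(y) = -0.07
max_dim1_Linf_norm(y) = 0.55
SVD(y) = [[-0.85, -0.5, -0.16], [-0.07, -0.20, 0.98], [-0.52, 0.84, 0.14]] @ diag([0.722260150449595, 0.41989872826394503, 0.21914682994478935]) @ [[-0.97, 0.23, 0.11], [0.23, 0.55, 0.81], [-0.13, -0.8, 0.58]]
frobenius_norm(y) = 0.86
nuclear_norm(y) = 1.36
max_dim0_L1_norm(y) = 0.99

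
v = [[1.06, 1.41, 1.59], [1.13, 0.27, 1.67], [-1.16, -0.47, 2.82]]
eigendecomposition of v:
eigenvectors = [[-0.58+0.00j, 0.64+0.00j, 0.64-0.00j], [(0.81+0j), 0.49+0.08j, (0.49-0.08j)], [-0.08+0.00j, 0.12+0.58j, 0.12-0.58j]]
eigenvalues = [(-0.7+0j), (2.43+1.61j), (2.43-1.61j)]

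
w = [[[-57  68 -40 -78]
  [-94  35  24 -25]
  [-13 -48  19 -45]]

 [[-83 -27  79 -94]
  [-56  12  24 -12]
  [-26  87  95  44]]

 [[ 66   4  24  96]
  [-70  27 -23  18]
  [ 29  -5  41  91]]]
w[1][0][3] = -94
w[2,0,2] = 24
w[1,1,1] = 12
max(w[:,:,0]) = 66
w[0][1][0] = -94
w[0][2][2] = 19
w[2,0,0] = 66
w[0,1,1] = 35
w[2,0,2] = 24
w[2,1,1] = 27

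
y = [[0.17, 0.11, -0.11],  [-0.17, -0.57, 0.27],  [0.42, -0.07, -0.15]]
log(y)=[[-9.70+3.14j, -1.94-0.00j, (2.48-0j)], [-4.74-0.00j, -1.56+3.14j, 0.59-0.00j], [-17.21+0.00j, (-3.31-0j), (2.86+3.14j)]]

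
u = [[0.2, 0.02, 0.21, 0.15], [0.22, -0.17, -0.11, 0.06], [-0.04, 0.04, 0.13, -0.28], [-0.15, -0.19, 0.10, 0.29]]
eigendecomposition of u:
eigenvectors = [[(-0.52+0j),(0.31+0.31j),(0.31-0.31j),-0.20+0.00j], [(-0.02+0j),(0.38-0.03j),(0.38+0.03j),0.94+0.00j], [(-0.67+0j),-0.58+0.00j,-0.58-0.00j,0.10+0.00j], [0.53+0.00j,(0.09+0.56j),0.09-0.56j,(0.28+0j)]]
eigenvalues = [(0.32+0j), (0.17+0.3j), (0.17-0.3j), (-0.21+0j)]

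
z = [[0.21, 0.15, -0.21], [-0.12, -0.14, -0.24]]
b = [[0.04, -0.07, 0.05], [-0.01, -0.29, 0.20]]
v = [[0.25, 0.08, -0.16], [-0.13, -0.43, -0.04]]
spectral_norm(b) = 0.36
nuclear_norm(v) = 0.74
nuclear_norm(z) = 0.64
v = b + z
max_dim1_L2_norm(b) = 0.35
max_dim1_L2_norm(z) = 0.33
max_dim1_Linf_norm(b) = 0.29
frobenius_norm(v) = 0.55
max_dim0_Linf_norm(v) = 0.43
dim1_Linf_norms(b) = [0.07, 0.29]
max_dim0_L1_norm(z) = 0.45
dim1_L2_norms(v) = [0.31, 0.45]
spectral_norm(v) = 0.48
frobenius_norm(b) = 0.36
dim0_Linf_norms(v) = [0.25, 0.43, 0.16]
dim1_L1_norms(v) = [0.49, 0.6]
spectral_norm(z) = 0.33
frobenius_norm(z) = 0.45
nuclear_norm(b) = 0.40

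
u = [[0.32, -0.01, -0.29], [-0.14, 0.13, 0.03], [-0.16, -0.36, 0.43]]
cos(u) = [[0.93,-0.05,0.11],  [0.03,1.0,-0.03],  [0.03,0.10,0.89]]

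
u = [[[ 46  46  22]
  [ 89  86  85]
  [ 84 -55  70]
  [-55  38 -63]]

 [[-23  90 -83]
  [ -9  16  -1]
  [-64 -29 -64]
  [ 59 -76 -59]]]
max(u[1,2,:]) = -29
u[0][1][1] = 86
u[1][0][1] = 90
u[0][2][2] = 70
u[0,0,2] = 22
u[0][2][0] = 84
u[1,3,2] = -59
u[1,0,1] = 90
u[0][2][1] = -55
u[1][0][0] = -23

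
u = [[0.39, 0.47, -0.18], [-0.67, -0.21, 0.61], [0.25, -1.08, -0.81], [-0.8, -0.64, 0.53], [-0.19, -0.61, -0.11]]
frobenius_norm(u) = 2.22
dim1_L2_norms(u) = [0.64, 0.93, 1.37, 1.15, 0.65]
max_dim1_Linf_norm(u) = 1.08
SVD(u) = [[-0.39, 0.02, 0.24], [0.47, 0.35, -0.26], [0.22, -0.88, -0.35], [0.69, 0.17, 0.03], [0.32, -0.26, 0.87]] @ diag([1.6269755291580312, 1.5030763063201666, 0.0034992713337907632]) @ [[-0.63,-0.71,0.32], [-0.35,0.63,0.69], [-0.69,0.33,-0.65]]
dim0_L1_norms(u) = [2.3, 3.01, 2.24]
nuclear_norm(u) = 3.13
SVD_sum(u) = [[0.4, 0.45, -0.20],[-0.48, -0.54, 0.24],[-0.22, -0.25, 0.11],[-0.71, -0.80, 0.36],[-0.33, -0.37, 0.16]] + [[-0.01, 0.02, 0.02], [-0.19, 0.33, 0.37], [0.47, -0.83, -0.92], [-0.09, 0.16, 0.17], [0.14, -0.24, -0.27]] + [[-0.0,0.0,-0.00],[0.0,-0.00,0.00],[0.00,-0.00,0.00],[-0.00,0.0,-0.00],[-0.0,0.00,-0.0]]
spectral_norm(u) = 1.63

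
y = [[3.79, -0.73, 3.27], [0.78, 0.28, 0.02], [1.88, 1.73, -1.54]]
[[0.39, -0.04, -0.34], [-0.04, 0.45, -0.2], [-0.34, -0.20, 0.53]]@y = [[0.81, -0.88, 1.8], [-0.18, -0.19, 0.19], [-0.45, 1.11, -1.93]]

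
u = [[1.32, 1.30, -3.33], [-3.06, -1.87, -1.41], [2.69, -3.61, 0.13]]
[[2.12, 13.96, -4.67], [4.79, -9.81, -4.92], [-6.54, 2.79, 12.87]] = u@[[-1.51, 3.28, 2.11], [0.65, 1.59, -1.94], [-0.98, -2.27, 1.48]]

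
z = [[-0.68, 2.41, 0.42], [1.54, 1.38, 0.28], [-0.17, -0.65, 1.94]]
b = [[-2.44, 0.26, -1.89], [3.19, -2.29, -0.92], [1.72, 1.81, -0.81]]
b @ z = [[2.38, -4.29, -4.62],[-5.54, 5.13, -1.09],[1.76, 7.17, -0.34]]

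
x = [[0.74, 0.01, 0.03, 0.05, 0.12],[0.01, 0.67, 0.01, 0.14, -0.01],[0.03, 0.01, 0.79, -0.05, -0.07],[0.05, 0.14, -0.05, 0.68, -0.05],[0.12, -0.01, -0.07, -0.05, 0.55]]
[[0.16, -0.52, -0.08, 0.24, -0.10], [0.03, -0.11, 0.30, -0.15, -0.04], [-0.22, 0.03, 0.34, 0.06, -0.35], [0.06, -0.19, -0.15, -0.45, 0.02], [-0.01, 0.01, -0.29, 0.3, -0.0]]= x @ [[0.24,-0.72,-0.03,0.29,-0.11], [0.04,-0.11,0.5,-0.09,-0.06], [-0.3,0.07,0.36,0.07,-0.44], [0.03,-0.18,-0.33,-0.62,0.02], [-0.11,0.16,-0.5,0.44,-0.04]]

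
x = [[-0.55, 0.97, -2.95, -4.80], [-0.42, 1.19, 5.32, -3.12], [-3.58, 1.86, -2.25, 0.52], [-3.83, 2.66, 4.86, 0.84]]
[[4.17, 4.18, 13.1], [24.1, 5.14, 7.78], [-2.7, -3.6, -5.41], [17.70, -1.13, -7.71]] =x @[[-1.69, 2.35, -0.24], [-0.39, 2.92, -2.37], [2.97, 0.13, 0.08], [-2.58, -0.63, -3.23]]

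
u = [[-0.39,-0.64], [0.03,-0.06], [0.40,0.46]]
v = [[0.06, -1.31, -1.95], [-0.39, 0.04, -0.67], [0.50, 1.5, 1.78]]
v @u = [[-0.84,  -0.86], [-0.11,  -0.06], [0.56,  0.41]]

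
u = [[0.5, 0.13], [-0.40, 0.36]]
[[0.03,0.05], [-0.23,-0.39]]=u@[[0.18, 0.30],[-0.43, -0.75]]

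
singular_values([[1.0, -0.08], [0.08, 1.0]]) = [1.0, 1.0]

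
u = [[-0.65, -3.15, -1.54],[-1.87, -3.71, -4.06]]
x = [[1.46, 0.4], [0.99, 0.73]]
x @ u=[[-1.70, -6.08, -3.87], [-2.01, -5.83, -4.49]]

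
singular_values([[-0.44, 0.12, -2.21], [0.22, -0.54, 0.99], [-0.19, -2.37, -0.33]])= [2.5, 2.44, 0.04]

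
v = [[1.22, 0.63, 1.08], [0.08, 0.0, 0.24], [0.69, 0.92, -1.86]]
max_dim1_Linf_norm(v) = 1.86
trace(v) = -0.64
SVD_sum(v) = [[-0.08, -0.21, 0.64], [-0.03, -0.07, 0.2], [0.26, 0.65, -2.00]] + [[1.30, 0.84, 0.44], [0.11, 0.07, 0.04], [0.43, 0.27, 0.14]] + [[-0.00, 0.0, 0.00],[0.0, -0.0, -0.00],[0.00, -0.00, -0.0]]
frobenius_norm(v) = 2.81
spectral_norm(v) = 2.24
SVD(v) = [[-0.30, 0.95, -0.1], [-0.10, 0.08, 0.99], [0.95, 0.31, 0.07]] @ diag([2.2381319218316826, 1.6995766742257012, 0.002151489233928374]) @ [[0.12, 0.3, -0.94],[0.81, 0.52, 0.27],[0.57, -0.8, -0.18]]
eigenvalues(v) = [-2.16, 1.52, -0.0]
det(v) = 0.01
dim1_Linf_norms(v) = [1.22, 0.24, 1.86]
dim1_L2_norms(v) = [1.75, 0.25, 2.19]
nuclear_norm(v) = 3.94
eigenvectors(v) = [[0.29, -0.97, 0.57], [0.1, -0.09, -0.8], [-0.95, -0.22, -0.18]]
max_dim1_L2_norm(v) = 2.19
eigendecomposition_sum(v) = [[-0.12, -0.22, 0.59], [-0.04, -0.07, 0.2], [0.39, 0.73, -1.97]] + [[1.34, 0.85, 0.49], [0.12, 0.07, 0.04], [0.30, 0.19, 0.11]] + [[-0.0, 0.0, 0.0], [0.00, -0.00, -0.00], [0.0, -0.0, -0.0]]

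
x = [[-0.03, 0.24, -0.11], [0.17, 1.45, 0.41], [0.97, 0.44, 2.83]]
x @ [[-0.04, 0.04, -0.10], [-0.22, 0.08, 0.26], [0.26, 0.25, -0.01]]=[[-0.08, -0.01, 0.07], [-0.22, 0.23, 0.36], [0.60, 0.78, -0.01]]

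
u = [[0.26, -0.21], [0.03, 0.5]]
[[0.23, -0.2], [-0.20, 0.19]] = u@ [[0.54, -0.43], [-0.43, 0.4]]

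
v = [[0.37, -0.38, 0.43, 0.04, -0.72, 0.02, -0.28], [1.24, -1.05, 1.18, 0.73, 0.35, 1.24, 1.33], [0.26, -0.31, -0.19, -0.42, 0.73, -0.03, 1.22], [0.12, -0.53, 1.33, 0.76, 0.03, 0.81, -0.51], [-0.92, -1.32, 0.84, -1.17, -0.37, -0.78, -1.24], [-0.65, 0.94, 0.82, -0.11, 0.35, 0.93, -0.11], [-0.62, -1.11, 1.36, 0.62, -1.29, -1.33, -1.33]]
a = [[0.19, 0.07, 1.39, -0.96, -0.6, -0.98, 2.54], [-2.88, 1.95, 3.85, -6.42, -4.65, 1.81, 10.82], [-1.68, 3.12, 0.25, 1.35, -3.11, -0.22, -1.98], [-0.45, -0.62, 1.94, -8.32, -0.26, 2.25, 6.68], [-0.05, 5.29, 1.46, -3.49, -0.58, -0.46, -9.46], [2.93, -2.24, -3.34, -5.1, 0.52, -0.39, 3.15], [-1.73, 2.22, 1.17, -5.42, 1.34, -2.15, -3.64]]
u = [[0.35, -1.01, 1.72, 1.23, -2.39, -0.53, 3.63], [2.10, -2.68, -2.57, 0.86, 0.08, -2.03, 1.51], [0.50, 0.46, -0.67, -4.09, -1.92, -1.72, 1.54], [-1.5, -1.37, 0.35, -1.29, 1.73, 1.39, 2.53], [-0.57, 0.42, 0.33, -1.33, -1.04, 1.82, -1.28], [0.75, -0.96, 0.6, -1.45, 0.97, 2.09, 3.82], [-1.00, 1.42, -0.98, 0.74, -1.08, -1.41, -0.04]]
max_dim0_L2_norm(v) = 2.63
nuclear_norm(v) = 12.33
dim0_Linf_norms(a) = [2.93, 5.29, 3.85, 8.32, 4.65, 2.25, 10.82]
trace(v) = -0.88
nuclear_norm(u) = 27.04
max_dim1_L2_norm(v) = 3.01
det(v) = 1.36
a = v @ u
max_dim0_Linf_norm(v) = 1.36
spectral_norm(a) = 19.10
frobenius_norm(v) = 5.83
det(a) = 5092.40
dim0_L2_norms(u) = [2.99, 3.66, 3.4, 5.01, 3.95, 4.35, 6.36]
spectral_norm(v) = 4.02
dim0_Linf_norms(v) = [1.24, 1.32, 1.36, 1.17, 1.29, 1.33, 1.33]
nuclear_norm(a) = 48.75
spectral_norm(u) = 7.07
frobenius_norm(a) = 24.98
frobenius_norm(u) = 11.57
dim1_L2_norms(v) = [1.03, 2.83, 1.55, 1.89, 2.64, 1.73, 3.01]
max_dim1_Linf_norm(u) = 4.09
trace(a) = -10.54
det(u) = 3743.43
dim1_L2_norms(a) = [3.27, 14.5, 5.3, 11.11, 11.5, 7.82, 7.64]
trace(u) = -3.28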